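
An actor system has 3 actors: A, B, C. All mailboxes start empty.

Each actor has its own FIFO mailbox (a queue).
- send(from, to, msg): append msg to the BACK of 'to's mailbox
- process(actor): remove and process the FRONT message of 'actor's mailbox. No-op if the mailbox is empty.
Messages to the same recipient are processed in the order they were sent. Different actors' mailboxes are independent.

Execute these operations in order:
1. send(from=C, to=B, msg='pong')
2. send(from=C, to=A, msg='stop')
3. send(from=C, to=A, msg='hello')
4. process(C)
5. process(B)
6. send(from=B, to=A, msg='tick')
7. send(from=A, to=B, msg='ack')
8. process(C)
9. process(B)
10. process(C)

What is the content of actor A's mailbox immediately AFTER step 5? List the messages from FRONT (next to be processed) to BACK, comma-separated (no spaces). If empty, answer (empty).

After 1 (send(from=C, to=B, msg='pong')): A:[] B:[pong] C:[]
After 2 (send(from=C, to=A, msg='stop')): A:[stop] B:[pong] C:[]
After 3 (send(from=C, to=A, msg='hello')): A:[stop,hello] B:[pong] C:[]
After 4 (process(C)): A:[stop,hello] B:[pong] C:[]
After 5 (process(B)): A:[stop,hello] B:[] C:[]

stop,hello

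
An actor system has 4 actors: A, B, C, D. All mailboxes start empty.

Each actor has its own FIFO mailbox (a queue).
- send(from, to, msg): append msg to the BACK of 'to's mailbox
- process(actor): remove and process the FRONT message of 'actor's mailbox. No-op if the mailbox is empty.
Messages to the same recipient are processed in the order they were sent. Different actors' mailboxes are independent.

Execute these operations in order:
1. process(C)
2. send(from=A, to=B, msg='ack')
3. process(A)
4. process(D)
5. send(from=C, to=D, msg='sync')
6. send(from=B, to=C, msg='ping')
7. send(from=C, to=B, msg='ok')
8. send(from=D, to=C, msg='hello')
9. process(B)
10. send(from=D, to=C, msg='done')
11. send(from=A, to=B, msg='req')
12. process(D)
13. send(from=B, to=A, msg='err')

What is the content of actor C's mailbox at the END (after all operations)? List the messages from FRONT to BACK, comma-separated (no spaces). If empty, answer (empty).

Answer: ping,hello,done

Derivation:
After 1 (process(C)): A:[] B:[] C:[] D:[]
After 2 (send(from=A, to=B, msg='ack')): A:[] B:[ack] C:[] D:[]
After 3 (process(A)): A:[] B:[ack] C:[] D:[]
After 4 (process(D)): A:[] B:[ack] C:[] D:[]
After 5 (send(from=C, to=D, msg='sync')): A:[] B:[ack] C:[] D:[sync]
After 6 (send(from=B, to=C, msg='ping')): A:[] B:[ack] C:[ping] D:[sync]
After 7 (send(from=C, to=B, msg='ok')): A:[] B:[ack,ok] C:[ping] D:[sync]
After 8 (send(from=D, to=C, msg='hello')): A:[] B:[ack,ok] C:[ping,hello] D:[sync]
After 9 (process(B)): A:[] B:[ok] C:[ping,hello] D:[sync]
After 10 (send(from=D, to=C, msg='done')): A:[] B:[ok] C:[ping,hello,done] D:[sync]
After 11 (send(from=A, to=B, msg='req')): A:[] B:[ok,req] C:[ping,hello,done] D:[sync]
After 12 (process(D)): A:[] B:[ok,req] C:[ping,hello,done] D:[]
After 13 (send(from=B, to=A, msg='err')): A:[err] B:[ok,req] C:[ping,hello,done] D:[]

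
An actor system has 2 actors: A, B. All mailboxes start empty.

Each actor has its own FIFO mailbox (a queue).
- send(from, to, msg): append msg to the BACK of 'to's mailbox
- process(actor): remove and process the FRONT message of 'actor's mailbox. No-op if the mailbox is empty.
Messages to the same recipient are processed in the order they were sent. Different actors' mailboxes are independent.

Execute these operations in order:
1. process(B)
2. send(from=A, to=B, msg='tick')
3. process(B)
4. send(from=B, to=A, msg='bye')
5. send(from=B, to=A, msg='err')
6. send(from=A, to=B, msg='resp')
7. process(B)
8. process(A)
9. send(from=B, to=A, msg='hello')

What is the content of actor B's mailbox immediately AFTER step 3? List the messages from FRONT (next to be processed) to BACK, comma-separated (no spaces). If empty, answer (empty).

After 1 (process(B)): A:[] B:[]
After 2 (send(from=A, to=B, msg='tick')): A:[] B:[tick]
After 3 (process(B)): A:[] B:[]

(empty)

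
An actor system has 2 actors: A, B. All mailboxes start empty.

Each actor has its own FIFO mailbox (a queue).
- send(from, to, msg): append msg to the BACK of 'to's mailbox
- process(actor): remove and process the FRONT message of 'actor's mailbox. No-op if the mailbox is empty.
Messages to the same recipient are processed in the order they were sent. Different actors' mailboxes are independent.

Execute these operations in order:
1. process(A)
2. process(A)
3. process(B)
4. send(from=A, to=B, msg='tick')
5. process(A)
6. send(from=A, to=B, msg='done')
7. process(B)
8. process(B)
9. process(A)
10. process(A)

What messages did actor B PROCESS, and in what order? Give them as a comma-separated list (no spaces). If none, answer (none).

After 1 (process(A)): A:[] B:[]
After 2 (process(A)): A:[] B:[]
After 3 (process(B)): A:[] B:[]
After 4 (send(from=A, to=B, msg='tick')): A:[] B:[tick]
After 5 (process(A)): A:[] B:[tick]
After 6 (send(from=A, to=B, msg='done')): A:[] B:[tick,done]
After 7 (process(B)): A:[] B:[done]
After 8 (process(B)): A:[] B:[]
After 9 (process(A)): A:[] B:[]
After 10 (process(A)): A:[] B:[]

Answer: tick,done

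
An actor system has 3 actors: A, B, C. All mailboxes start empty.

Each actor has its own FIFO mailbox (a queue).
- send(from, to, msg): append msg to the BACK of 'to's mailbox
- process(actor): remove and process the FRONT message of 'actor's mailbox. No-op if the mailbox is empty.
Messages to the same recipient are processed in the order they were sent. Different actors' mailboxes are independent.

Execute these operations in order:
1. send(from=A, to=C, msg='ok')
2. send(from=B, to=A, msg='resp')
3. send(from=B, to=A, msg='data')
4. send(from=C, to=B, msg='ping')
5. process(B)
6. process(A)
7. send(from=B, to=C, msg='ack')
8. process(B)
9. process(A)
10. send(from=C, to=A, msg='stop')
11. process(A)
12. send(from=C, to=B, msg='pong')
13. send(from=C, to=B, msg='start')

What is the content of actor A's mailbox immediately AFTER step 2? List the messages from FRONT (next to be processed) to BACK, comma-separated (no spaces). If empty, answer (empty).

After 1 (send(from=A, to=C, msg='ok')): A:[] B:[] C:[ok]
After 2 (send(from=B, to=A, msg='resp')): A:[resp] B:[] C:[ok]

resp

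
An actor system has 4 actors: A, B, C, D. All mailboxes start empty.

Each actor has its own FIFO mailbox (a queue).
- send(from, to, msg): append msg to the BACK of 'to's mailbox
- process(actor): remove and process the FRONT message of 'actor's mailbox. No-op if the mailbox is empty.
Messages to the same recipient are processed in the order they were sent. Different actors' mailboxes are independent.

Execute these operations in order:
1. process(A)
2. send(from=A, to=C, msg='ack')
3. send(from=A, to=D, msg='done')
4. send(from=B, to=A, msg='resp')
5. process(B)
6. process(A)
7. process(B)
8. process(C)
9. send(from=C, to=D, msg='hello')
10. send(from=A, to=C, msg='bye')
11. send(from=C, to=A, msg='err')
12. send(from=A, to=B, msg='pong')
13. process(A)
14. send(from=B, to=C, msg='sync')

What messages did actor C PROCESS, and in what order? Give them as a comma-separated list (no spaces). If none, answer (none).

Answer: ack

Derivation:
After 1 (process(A)): A:[] B:[] C:[] D:[]
After 2 (send(from=A, to=C, msg='ack')): A:[] B:[] C:[ack] D:[]
After 3 (send(from=A, to=D, msg='done')): A:[] B:[] C:[ack] D:[done]
After 4 (send(from=B, to=A, msg='resp')): A:[resp] B:[] C:[ack] D:[done]
After 5 (process(B)): A:[resp] B:[] C:[ack] D:[done]
After 6 (process(A)): A:[] B:[] C:[ack] D:[done]
After 7 (process(B)): A:[] B:[] C:[ack] D:[done]
After 8 (process(C)): A:[] B:[] C:[] D:[done]
After 9 (send(from=C, to=D, msg='hello')): A:[] B:[] C:[] D:[done,hello]
After 10 (send(from=A, to=C, msg='bye')): A:[] B:[] C:[bye] D:[done,hello]
After 11 (send(from=C, to=A, msg='err')): A:[err] B:[] C:[bye] D:[done,hello]
After 12 (send(from=A, to=B, msg='pong')): A:[err] B:[pong] C:[bye] D:[done,hello]
After 13 (process(A)): A:[] B:[pong] C:[bye] D:[done,hello]
After 14 (send(from=B, to=C, msg='sync')): A:[] B:[pong] C:[bye,sync] D:[done,hello]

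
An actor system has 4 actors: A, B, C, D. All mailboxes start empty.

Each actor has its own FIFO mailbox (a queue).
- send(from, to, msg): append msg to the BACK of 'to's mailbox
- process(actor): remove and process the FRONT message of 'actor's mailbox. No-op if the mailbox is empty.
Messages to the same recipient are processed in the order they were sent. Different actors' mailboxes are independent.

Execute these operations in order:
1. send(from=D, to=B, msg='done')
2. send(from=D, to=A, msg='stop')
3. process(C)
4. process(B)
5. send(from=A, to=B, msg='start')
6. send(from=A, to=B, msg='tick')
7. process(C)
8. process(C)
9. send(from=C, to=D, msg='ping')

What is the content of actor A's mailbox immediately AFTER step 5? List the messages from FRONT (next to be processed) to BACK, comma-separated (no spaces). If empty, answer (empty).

After 1 (send(from=D, to=B, msg='done')): A:[] B:[done] C:[] D:[]
After 2 (send(from=D, to=A, msg='stop')): A:[stop] B:[done] C:[] D:[]
After 3 (process(C)): A:[stop] B:[done] C:[] D:[]
After 4 (process(B)): A:[stop] B:[] C:[] D:[]
After 5 (send(from=A, to=B, msg='start')): A:[stop] B:[start] C:[] D:[]

stop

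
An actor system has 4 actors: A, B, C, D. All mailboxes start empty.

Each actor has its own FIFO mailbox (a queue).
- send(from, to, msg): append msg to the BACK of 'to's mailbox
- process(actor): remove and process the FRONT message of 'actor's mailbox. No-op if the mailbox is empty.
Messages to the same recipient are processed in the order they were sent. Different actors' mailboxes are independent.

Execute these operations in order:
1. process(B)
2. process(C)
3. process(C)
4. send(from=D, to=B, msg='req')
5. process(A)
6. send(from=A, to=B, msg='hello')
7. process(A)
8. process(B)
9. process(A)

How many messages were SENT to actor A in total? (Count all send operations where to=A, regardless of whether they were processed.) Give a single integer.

Answer: 0

Derivation:
After 1 (process(B)): A:[] B:[] C:[] D:[]
After 2 (process(C)): A:[] B:[] C:[] D:[]
After 3 (process(C)): A:[] B:[] C:[] D:[]
After 4 (send(from=D, to=B, msg='req')): A:[] B:[req] C:[] D:[]
After 5 (process(A)): A:[] B:[req] C:[] D:[]
After 6 (send(from=A, to=B, msg='hello')): A:[] B:[req,hello] C:[] D:[]
After 7 (process(A)): A:[] B:[req,hello] C:[] D:[]
After 8 (process(B)): A:[] B:[hello] C:[] D:[]
After 9 (process(A)): A:[] B:[hello] C:[] D:[]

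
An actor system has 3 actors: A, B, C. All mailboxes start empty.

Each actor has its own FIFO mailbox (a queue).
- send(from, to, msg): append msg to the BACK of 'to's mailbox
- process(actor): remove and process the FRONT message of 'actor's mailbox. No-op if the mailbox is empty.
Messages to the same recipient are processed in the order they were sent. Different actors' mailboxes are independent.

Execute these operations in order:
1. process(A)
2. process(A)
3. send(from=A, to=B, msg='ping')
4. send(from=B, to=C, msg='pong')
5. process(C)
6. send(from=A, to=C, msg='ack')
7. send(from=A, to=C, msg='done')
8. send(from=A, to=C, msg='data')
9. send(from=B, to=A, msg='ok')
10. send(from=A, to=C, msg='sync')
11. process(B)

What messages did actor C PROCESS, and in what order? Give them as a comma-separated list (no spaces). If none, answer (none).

Answer: pong

Derivation:
After 1 (process(A)): A:[] B:[] C:[]
After 2 (process(A)): A:[] B:[] C:[]
After 3 (send(from=A, to=B, msg='ping')): A:[] B:[ping] C:[]
After 4 (send(from=B, to=C, msg='pong')): A:[] B:[ping] C:[pong]
After 5 (process(C)): A:[] B:[ping] C:[]
After 6 (send(from=A, to=C, msg='ack')): A:[] B:[ping] C:[ack]
After 7 (send(from=A, to=C, msg='done')): A:[] B:[ping] C:[ack,done]
After 8 (send(from=A, to=C, msg='data')): A:[] B:[ping] C:[ack,done,data]
After 9 (send(from=B, to=A, msg='ok')): A:[ok] B:[ping] C:[ack,done,data]
After 10 (send(from=A, to=C, msg='sync')): A:[ok] B:[ping] C:[ack,done,data,sync]
After 11 (process(B)): A:[ok] B:[] C:[ack,done,data,sync]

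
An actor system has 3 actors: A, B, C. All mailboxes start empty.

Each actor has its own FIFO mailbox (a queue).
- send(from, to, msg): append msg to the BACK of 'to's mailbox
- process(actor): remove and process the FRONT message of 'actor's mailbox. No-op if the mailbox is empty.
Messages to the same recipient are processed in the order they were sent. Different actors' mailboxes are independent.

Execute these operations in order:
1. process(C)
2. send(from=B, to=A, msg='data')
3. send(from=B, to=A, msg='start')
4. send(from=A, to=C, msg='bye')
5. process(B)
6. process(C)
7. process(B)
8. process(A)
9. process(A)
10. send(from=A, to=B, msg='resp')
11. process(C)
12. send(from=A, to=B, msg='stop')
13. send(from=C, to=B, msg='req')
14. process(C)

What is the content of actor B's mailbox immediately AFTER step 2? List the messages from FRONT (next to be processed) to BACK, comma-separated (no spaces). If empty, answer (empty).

After 1 (process(C)): A:[] B:[] C:[]
After 2 (send(from=B, to=A, msg='data')): A:[data] B:[] C:[]

(empty)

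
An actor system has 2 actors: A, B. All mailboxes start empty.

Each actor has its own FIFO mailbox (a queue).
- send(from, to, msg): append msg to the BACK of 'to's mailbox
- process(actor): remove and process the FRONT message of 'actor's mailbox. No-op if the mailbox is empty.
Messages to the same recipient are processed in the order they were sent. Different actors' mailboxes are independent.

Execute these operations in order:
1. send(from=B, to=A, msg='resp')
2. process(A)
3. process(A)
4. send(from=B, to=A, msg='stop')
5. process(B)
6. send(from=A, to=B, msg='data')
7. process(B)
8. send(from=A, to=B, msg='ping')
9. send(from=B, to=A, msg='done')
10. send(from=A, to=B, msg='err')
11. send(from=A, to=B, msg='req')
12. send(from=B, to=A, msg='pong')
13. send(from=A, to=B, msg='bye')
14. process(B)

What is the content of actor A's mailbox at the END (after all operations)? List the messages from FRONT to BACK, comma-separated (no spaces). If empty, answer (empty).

Answer: stop,done,pong

Derivation:
After 1 (send(from=B, to=A, msg='resp')): A:[resp] B:[]
After 2 (process(A)): A:[] B:[]
After 3 (process(A)): A:[] B:[]
After 4 (send(from=B, to=A, msg='stop')): A:[stop] B:[]
After 5 (process(B)): A:[stop] B:[]
After 6 (send(from=A, to=B, msg='data')): A:[stop] B:[data]
After 7 (process(B)): A:[stop] B:[]
After 8 (send(from=A, to=B, msg='ping')): A:[stop] B:[ping]
After 9 (send(from=B, to=A, msg='done')): A:[stop,done] B:[ping]
After 10 (send(from=A, to=B, msg='err')): A:[stop,done] B:[ping,err]
After 11 (send(from=A, to=B, msg='req')): A:[stop,done] B:[ping,err,req]
After 12 (send(from=B, to=A, msg='pong')): A:[stop,done,pong] B:[ping,err,req]
After 13 (send(from=A, to=B, msg='bye')): A:[stop,done,pong] B:[ping,err,req,bye]
After 14 (process(B)): A:[stop,done,pong] B:[err,req,bye]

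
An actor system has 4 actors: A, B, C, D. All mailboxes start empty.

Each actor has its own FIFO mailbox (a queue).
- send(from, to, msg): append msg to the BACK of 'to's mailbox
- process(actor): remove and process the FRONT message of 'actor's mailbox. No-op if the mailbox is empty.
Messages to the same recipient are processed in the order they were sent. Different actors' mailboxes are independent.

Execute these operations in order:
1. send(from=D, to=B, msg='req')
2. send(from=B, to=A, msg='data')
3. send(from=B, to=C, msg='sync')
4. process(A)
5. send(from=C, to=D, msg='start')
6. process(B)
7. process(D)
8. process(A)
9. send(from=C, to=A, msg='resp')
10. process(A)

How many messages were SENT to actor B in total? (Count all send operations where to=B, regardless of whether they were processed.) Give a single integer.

After 1 (send(from=D, to=B, msg='req')): A:[] B:[req] C:[] D:[]
After 2 (send(from=B, to=A, msg='data')): A:[data] B:[req] C:[] D:[]
After 3 (send(from=B, to=C, msg='sync')): A:[data] B:[req] C:[sync] D:[]
After 4 (process(A)): A:[] B:[req] C:[sync] D:[]
After 5 (send(from=C, to=D, msg='start')): A:[] B:[req] C:[sync] D:[start]
After 6 (process(B)): A:[] B:[] C:[sync] D:[start]
After 7 (process(D)): A:[] B:[] C:[sync] D:[]
After 8 (process(A)): A:[] B:[] C:[sync] D:[]
After 9 (send(from=C, to=A, msg='resp')): A:[resp] B:[] C:[sync] D:[]
After 10 (process(A)): A:[] B:[] C:[sync] D:[]

Answer: 1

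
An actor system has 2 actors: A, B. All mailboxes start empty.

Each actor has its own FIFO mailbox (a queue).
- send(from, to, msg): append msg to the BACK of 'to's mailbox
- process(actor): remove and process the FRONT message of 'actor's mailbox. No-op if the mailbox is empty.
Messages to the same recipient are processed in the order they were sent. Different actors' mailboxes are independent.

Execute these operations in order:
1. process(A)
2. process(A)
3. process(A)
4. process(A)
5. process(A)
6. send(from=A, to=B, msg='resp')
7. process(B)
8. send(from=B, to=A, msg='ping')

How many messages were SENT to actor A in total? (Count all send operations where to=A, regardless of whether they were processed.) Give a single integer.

Answer: 1

Derivation:
After 1 (process(A)): A:[] B:[]
After 2 (process(A)): A:[] B:[]
After 3 (process(A)): A:[] B:[]
After 4 (process(A)): A:[] B:[]
After 5 (process(A)): A:[] B:[]
After 6 (send(from=A, to=B, msg='resp')): A:[] B:[resp]
After 7 (process(B)): A:[] B:[]
After 8 (send(from=B, to=A, msg='ping')): A:[ping] B:[]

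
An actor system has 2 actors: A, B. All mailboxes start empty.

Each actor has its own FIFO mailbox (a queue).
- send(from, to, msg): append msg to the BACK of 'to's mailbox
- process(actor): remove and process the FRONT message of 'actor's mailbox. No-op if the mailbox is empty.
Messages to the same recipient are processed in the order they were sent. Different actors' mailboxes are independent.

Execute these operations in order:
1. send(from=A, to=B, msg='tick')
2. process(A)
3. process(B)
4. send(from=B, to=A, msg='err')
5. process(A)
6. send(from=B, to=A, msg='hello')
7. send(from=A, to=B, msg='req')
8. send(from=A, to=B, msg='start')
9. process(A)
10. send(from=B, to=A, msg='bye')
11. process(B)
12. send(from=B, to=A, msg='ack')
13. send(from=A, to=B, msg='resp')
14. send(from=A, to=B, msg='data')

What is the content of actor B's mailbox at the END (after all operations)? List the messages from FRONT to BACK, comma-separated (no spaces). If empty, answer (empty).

Answer: start,resp,data

Derivation:
After 1 (send(from=A, to=B, msg='tick')): A:[] B:[tick]
After 2 (process(A)): A:[] B:[tick]
After 3 (process(B)): A:[] B:[]
After 4 (send(from=B, to=A, msg='err')): A:[err] B:[]
After 5 (process(A)): A:[] B:[]
After 6 (send(from=B, to=A, msg='hello')): A:[hello] B:[]
After 7 (send(from=A, to=B, msg='req')): A:[hello] B:[req]
After 8 (send(from=A, to=B, msg='start')): A:[hello] B:[req,start]
After 9 (process(A)): A:[] B:[req,start]
After 10 (send(from=B, to=A, msg='bye')): A:[bye] B:[req,start]
After 11 (process(B)): A:[bye] B:[start]
After 12 (send(from=B, to=A, msg='ack')): A:[bye,ack] B:[start]
After 13 (send(from=A, to=B, msg='resp')): A:[bye,ack] B:[start,resp]
After 14 (send(from=A, to=B, msg='data')): A:[bye,ack] B:[start,resp,data]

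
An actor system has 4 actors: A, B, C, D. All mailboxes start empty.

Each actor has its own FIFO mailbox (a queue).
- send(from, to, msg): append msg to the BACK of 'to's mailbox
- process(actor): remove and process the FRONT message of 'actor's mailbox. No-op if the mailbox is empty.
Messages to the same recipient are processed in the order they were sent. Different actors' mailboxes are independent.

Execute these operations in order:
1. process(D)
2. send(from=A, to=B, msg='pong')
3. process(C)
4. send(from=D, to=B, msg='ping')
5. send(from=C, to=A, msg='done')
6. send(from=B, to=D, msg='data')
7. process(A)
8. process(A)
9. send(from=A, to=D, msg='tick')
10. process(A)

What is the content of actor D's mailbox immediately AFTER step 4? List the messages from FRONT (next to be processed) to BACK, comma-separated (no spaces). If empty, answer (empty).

After 1 (process(D)): A:[] B:[] C:[] D:[]
After 2 (send(from=A, to=B, msg='pong')): A:[] B:[pong] C:[] D:[]
After 3 (process(C)): A:[] B:[pong] C:[] D:[]
After 4 (send(from=D, to=B, msg='ping')): A:[] B:[pong,ping] C:[] D:[]

(empty)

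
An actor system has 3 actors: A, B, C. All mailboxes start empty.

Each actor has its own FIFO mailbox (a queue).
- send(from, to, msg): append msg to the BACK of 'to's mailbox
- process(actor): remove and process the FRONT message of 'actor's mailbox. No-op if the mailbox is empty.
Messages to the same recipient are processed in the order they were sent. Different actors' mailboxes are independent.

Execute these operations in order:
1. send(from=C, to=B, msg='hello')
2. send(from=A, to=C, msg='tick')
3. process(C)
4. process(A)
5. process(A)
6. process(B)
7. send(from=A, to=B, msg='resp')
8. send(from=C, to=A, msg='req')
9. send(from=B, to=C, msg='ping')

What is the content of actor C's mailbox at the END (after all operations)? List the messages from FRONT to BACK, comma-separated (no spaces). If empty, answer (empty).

After 1 (send(from=C, to=B, msg='hello')): A:[] B:[hello] C:[]
After 2 (send(from=A, to=C, msg='tick')): A:[] B:[hello] C:[tick]
After 3 (process(C)): A:[] B:[hello] C:[]
After 4 (process(A)): A:[] B:[hello] C:[]
After 5 (process(A)): A:[] B:[hello] C:[]
After 6 (process(B)): A:[] B:[] C:[]
After 7 (send(from=A, to=B, msg='resp')): A:[] B:[resp] C:[]
After 8 (send(from=C, to=A, msg='req')): A:[req] B:[resp] C:[]
After 9 (send(from=B, to=C, msg='ping')): A:[req] B:[resp] C:[ping]

Answer: ping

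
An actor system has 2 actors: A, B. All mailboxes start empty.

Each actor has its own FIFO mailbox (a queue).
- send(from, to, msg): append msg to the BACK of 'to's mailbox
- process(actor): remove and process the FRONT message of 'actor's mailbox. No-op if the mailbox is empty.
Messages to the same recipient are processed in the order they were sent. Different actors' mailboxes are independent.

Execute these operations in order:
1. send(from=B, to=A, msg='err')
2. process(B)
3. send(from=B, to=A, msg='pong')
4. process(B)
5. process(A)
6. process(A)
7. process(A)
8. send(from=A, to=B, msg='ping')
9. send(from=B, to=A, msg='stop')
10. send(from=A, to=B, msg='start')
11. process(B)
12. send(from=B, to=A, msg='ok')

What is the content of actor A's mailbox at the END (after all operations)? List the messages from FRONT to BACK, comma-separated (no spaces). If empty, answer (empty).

Answer: stop,ok

Derivation:
After 1 (send(from=B, to=A, msg='err')): A:[err] B:[]
After 2 (process(B)): A:[err] B:[]
After 3 (send(from=B, to=A, msg='pong')): A:[err,pong] B:[]
After 4 (process(B)): A:[err,pong] B:[]
After 5 (process(A)): A:[pong] B:[]
After 6 (process(A)): A:[] B:[]
After 7 (process(A)): A:[] B:[]
After 8 (send(from=A, to=B, msg='ping')): A:[] B:[ping]
After 9 (send(from=B, to=A, msg='stop')): A:[stop] B:[ping]
After 10 (send(from=A, to=B, msg='start')): A:[stop] B:[ping,start]
After 11 (process(B)): A:[stop] B:[start]
After 12 (send(from=B, to=A, msg='ok')): A:[stop,ok] B:[start]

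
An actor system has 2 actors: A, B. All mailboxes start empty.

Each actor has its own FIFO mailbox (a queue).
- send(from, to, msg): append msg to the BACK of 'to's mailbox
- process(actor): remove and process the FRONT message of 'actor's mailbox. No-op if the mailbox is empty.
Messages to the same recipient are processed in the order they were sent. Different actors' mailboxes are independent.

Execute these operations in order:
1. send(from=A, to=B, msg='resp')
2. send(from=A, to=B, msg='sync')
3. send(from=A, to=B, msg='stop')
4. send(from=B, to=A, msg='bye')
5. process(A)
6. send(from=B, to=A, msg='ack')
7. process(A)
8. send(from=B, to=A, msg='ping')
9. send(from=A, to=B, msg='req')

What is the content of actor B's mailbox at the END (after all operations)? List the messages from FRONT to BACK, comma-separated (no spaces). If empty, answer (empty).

After 1 (send(from=A, to=B, msg='resp')): A:[] B:[resp]
After 2 (send(from=A, to=B, msg='sync')): A:[] B:[resp,sync]
After 3 (send(from=A, to=B, msg='stop')): A:[] B:[resp,sync,stop]
After 4 (send(from=B, to=A, msg='bye')): A:[bye] B:[resp,sync,stop]
After 5 (process(A)): A:[] B:[resp,sync,stop]
After 6 (send(from=B, to=A, msg='ack')): A:[ack] B:[resp,sync,stop]
After 7 (process(A)): A:[] B:[resp,sync,stop]
After 8 (send(from=B, to=A, msg='ping')): A:[ping] B:[resp,sync,stop]
After 9 (send(from=A, to=B, msg='req')): A:[ping] B:[resp,sync,stop,req]

Answer: resp,sync,stop,req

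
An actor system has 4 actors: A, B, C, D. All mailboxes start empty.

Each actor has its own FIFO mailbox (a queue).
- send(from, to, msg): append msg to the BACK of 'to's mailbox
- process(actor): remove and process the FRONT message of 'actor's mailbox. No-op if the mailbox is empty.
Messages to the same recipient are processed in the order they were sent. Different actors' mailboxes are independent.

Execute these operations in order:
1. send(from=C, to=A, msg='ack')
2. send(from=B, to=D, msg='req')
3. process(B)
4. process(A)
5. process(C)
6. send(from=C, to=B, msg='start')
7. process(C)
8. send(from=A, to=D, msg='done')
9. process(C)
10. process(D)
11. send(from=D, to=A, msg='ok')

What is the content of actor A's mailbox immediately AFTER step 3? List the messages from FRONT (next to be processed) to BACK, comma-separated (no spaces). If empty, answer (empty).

After 1 (send(from=C, to=A, msg='ack')): A:[ack] B:[] C:[] D:[]
After 2 (send(from=B, to=D, msg='req')): A:[ack] B:[] C:[] D:[req]
After 3 (process(B)): A:[ack] B:[] C:[] D:[req]

ack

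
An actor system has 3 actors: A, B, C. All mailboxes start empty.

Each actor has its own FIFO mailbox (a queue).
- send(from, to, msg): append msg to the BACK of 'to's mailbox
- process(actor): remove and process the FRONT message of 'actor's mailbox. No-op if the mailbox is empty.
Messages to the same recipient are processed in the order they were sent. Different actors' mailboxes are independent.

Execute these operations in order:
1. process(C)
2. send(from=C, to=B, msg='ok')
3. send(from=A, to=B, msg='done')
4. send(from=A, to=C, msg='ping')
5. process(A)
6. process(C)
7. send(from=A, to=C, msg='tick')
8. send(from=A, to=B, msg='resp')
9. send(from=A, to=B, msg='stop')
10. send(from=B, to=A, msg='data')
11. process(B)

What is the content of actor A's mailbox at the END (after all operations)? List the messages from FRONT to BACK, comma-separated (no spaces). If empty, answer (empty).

Answer: data

Derivation:
After 1 (process(C)): A:[] B:[] C:[]
After 2 (send(from=C, to=B, msg='ok')): A:[] B:[ok] C:[]
After 3 (send(from=A, to=B, msg='done')): A:[] B:[ok,done] C:[]
After 4 (send(from=A, to=C, msg='ping')): A:[] B:[ok,done] C:[ping]
After 5 (process(A)): A:[] B:[ok,done] C:[ping]
After 6 (process(C)): A:[] B:[ok,done] C:[]
After 7 (send(from=A, to=C, msg='tick')): A:[] B:[ok,done] C:[tick]
After 8 (send(from=A, to=B, msg='resp')): A:[] B:[ok,done,resp] C:[tick]
After 9 (send(from=A, to=B, msg='stop')): A:[] B:[ok,done,resp,stop] C:[tick]
After 10 (send(from=B, to=A, msg='data')): A:[data] B:[ok,done,resp,stop] C:[tick]
After 11 (process(B)): A:[data] B:[done,resp,stop] C:[tick]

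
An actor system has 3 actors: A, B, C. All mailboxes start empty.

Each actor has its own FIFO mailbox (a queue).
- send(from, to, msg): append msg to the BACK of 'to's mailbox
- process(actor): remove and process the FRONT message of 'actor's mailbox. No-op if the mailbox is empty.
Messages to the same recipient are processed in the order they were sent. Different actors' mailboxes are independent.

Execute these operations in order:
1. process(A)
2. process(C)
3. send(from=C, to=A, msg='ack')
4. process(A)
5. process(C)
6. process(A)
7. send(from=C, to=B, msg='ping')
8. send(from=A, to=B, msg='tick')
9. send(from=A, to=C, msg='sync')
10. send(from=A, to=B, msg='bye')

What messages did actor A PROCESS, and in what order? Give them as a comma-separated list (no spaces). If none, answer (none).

Answer: ack

Derivation:
After 1 (process(A)): A:[] B:[] C:[]
After 2 (process(C)): A:[] B:[] C:[]
After 3 (send(from=C, to=A, msg='ack')): A:[ack] B:[] C:[]
After 4 (process(A)): A:[] B:[] C:[]
After 5 (process(C)): A:[] B:[] C:[]
After 6 (process(A)): A:[] B:[] C:[]
After 7 (send(from=C, to=B, msg='ping')): A:[] B:[ping] C:[]
After 8 (send(from=A, to=B, msg='tick')): A:[] B:[ping,tick] C:[]
After 9 (send(from=A, to=C, msg='sync')): A:[] B:[ping,tick] C:[sync]
After 10 (send(from=A, to=B, msg='bye')): A:[] B:[ping,tick,bye] C:[sync]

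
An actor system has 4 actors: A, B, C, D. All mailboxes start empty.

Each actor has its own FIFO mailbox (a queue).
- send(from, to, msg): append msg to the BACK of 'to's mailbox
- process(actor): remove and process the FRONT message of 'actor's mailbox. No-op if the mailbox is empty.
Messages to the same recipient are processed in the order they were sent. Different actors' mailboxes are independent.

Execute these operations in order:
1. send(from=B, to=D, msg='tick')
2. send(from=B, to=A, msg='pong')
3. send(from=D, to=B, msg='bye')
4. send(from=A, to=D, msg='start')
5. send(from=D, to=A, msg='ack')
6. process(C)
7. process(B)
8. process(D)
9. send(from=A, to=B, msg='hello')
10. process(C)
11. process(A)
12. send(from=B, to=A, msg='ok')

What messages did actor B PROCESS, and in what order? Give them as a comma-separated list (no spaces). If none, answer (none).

Answer: bye

Derivation:
After 1 (send(from=B, to=D, msg='tick')): A:[] B:[] C:[] D:[tick]
After 2 (send(from=B, to=A, msg='pong')): A:[pong] B:[] C:[] D:[tick]
After 3 (send(from=D, to=B, msg='bye')): A:[pong] B:[bye] C:[] D:[tick]
After 4 (send(from=A, to=D, msg='start')): A:[pong] B:[bye] C:[] D:[tick,start]
After 5 (send(from=D, to=A, msg='ack')): A:[pong,ack] B:[bye] C:[] D:[tick,start]
After 6 (process(C)): A:[pong,ack] B:[bye] C:[] D:[tick,start]
After 7 (process(B)): A:[pong,ack] B:[] C:[] D:[tick,start]
After 8 (process(D)): A:[pong,ack] B:[] C:[] D:[start]
After 9 (send(from=A, to=B, msg='hello')): A:[pong,ack] B:[hello] C:[] D:[start]
After 10 (process(C)): A:[pong,ack] B:[hello] C:[] D:[start]
After 11 (process(A)): A:[ack] B:[hello] C:[] D:[start]
After 12 (send(from=B, to=A, msg='ok')): A:[ack,ok] B:[hello] C:[] D:[start]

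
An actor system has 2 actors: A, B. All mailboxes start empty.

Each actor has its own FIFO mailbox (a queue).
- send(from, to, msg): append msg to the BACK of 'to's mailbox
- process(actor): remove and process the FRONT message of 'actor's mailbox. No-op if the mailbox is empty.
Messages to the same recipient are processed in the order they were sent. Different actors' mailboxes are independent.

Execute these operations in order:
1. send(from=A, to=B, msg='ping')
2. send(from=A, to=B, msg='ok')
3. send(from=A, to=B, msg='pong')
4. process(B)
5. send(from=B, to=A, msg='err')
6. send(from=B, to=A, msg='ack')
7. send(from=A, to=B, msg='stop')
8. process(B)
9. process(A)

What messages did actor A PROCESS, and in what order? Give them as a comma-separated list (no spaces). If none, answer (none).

Answer: err

Derivation:
After 1 (send(from=A, to=B, msg='ping')): A:[] B:[ping]
After 2 (send(from=A, to=B, msg='ok')): A:[] B:[ping,ok]
After 3 (send(from=A, to=B, msg='pong')): A:[] B:[ping,ok,pong]
After 4 (process(B)): A:[] B:[ok,pong]
After 5 (send(from=B, to=A, msg='err')): A:[err] B:[ok,pong]
After 6 (send(from=B, to=A, msg='ack')): A:[err,ack] B:[ok,pong]
After 7 (send(from=A, to=B, msg='stop')): A:[err,ack] B:[ok,pong,stop]
After 8 (process(B)): A:[err,ack] B:[pong,stop]
After 9 (process(A)): A:[ack] B:[pong,stop]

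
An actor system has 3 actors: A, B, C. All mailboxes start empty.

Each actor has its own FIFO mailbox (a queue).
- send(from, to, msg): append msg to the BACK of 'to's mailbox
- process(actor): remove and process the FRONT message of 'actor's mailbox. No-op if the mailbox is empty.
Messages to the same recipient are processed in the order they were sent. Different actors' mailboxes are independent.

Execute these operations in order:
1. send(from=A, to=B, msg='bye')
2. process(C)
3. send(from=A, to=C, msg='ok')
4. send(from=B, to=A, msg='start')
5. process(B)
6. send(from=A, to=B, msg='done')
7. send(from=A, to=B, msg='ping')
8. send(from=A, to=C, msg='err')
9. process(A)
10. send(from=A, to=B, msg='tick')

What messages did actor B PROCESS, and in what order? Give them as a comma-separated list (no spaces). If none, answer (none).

After 1 (send(from=A, to=B, msg='bye')): A:[] B:[bye] C:[]
After 2 (process(C)): A:[] B:[bye] C:[]
After 3 (send(from=A, to=C, msg='ok')): A:[] B:[bye] C:[ok]
After 4 (send(from=B, to=A, msg='start')): A:[start] B:[bye] C:[ok]
After 5 (process(B)): A:[start] B:[] C:[ok]
After 6 (send(from=A, to=B, msg='done')): A:[start] B:[done] C:[ok]
After 7 (send(from=A, to=B, msg='ping')): A:[start] B:[done,ping] C:[ok]
After 8 (send(from=A, to=C, msg='err')): A:[start] B:[done,ping] C:[ok,err]
After 9 (process(A)): A:[] B:[done,ping] C:[ok,err]
After 10 (send(from=A, to=B, msg='tick')): A:[] B:[done,ping,tick] C:[ok,err]

Answer: bye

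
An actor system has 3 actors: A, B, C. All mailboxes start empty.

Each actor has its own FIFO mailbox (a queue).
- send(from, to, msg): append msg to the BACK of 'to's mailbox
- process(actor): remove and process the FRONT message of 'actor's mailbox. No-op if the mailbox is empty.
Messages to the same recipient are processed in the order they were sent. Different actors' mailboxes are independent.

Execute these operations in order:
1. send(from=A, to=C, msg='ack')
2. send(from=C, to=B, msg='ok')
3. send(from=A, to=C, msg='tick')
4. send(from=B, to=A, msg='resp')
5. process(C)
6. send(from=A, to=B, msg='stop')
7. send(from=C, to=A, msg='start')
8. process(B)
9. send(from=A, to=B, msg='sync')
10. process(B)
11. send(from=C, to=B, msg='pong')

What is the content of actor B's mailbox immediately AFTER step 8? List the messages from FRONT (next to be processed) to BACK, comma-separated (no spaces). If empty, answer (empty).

After 1 (send(from=A, to=C, msg='ack')): A:[] B:[] C:[ack]
After 2 (send(from=C, to=B, msg='ok')): A:[] B:[ok] C:[ack]
After 3 (send(from=A, to=C, msg='tick')): A:[] B:[ok] C:[ack,tick]
After 4 (send(from=B, to=A, msg='resp')): A:[resp] B:[ok] C:[ack,tick]
After 5 (process(C)): A:[resp] B:[ok] C:[tick]
After 6 (send(from=A, to=B, msg='stop')): A:[resp] B:[ok,stop] C:[tick]
After 7 (send(from=C, to=A, msg='start')): A:[resp,start] B:[ok,stop] C:[tick]
After 8 (process(B)): A:[resp,start] B:[stop] C:[tick]

stop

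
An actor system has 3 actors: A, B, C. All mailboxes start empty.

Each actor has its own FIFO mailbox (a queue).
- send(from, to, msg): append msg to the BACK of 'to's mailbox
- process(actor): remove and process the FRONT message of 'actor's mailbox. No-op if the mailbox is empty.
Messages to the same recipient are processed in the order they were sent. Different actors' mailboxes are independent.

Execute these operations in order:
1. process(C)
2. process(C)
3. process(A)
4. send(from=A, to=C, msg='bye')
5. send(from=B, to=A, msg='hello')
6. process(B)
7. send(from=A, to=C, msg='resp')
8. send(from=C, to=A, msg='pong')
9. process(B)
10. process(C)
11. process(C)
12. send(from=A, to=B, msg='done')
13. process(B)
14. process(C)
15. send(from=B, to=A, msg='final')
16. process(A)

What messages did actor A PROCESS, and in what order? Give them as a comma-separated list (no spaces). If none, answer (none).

Answer: hello

Derivation:
After 1 (process(C)): A:[] B:[] C:[]
After 2 (process(C)): A:[] B:[] C:[]
After 3 (process(A)): A:[] B:[] C:[]
After 4 (send(from=A, to=C, msg='bye')): A:[] B:[] C:[bye]
After 5 (send(from=B, to=A, msg='hello')): A:[hello] B:[] C:[bye]
After 6 (process(B)): A:[hello] B:[] C:[bye]
After 7 (send(from=A, to=C, msg='resp')): A:[hello] B:[] C:[bye,resp]
After 8 (send(from=C, to=A, msg='pong')): A:[hello,pong] B:[] C:[bye,resp]
After 9 (process(B)): A:[hello,pong] B:[] C:[bye,resp]
After 10 (process(C)): A:[hello,pong] B:[] C:[resp]
After 11 (process(C)): A:[hello,pong] B:[] C:[]
After 12 (send(from=A, to=B, msg='done')): A:[hello,pong] B:[done] C:[]
After 13 (process(B)): A:[hello,pong] B:[] C:[]
After 14 (process(C)): A:[hello,pong] B:[] C:[]
After 15 (send(from=B, to=A, msg='final')): A:[hello,pong,final] B:[] C:[]
After 16 (process(A)): A:[pong,final] B:[] C:[]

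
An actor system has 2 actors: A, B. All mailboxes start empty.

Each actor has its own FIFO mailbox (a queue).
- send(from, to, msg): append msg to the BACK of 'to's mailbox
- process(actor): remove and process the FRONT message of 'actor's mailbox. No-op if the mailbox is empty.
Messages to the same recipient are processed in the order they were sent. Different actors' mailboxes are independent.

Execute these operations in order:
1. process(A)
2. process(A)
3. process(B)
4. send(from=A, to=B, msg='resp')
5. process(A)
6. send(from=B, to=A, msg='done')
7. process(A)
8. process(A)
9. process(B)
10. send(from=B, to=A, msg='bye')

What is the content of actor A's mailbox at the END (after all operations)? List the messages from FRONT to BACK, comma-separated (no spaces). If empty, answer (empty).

Answer: bye

Derivation:
After 1 (process(A)): A:[] B:[]
After 2 (process(A)): A:[] B:[]
After 3 (process(B)): A:[] B:[]
After 4 (send(from=A, to=B, msg='resp')): A:[] B:[resp]
After 5 (process(A)): A:[] B:[resp]
After 6 (send(from=B, to=A, msg='done')): A:[done] B:[resp]
After 7 (process(A)): A:[] B:[resp]
After 8 (process(A)): A:[] B:[resp]
After 9 (process(B)): A:[] B:[]
After 10 (send(from=B, to=A, msg='bye')): A:[bye] B:[]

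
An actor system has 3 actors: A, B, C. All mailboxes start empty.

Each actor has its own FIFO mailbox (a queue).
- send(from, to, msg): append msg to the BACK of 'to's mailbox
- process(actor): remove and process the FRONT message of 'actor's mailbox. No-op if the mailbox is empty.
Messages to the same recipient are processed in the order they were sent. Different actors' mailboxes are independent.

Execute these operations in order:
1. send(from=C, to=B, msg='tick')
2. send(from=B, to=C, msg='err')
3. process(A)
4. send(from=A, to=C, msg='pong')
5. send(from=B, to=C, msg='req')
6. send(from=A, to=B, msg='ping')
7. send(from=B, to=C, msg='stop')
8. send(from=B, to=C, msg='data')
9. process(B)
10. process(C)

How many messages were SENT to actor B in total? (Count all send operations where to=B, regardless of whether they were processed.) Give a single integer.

After 1 (send(from=C, to=B, msg='tick')): A:[] B:[tick] C:[]
After 2 (send(from=B, to=C, msg='err')): A:[] B:[tick] C:[err]
After 3 (process(A)): A:[] B:[tick] C:[err]
After 4 (send(from=A, to=C, msg='pong')): A:[] B:[tick] C:[err,pong]
After 5 (send(from=B, to=C, msg='req')): A:[] B:[tick] C:[err,pong,req]
After 6 (send(from=A, to=B, msg='ping')): A:[] B:[tick,ping] C:[err,pong,req]
After 7 (send(from=B, to=C, msg='stop')): A:[] B:[tick,ping] C:[err,pong,req,stop]
After 8 (send(from=B, to=C, msg='data')): A:[] B:[tick,ping] C:[err,pong,req,stop,data]
After 9 (process(B)): A:[] B:[ping] C:[err,pong,req,stop,data]
After 10 (process(C)): A:[] B:[ping] C:[pong,req,stop,data]

Answer: 2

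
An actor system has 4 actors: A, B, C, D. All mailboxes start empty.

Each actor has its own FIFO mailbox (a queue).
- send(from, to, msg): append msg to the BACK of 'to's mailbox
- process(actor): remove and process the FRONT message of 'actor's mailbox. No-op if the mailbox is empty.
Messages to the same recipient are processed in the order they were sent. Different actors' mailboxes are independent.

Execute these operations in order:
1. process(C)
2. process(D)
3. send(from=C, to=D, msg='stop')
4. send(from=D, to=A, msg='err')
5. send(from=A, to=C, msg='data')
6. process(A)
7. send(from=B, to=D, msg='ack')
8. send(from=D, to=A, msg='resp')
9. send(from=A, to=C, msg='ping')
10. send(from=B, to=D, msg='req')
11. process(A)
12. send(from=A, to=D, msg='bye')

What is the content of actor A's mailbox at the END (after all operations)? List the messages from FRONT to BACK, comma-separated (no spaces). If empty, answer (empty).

Answer: (empty)

Derivation:
After 1 (process(C)): A:[] B:[] C:[] D:[]
After 2 (process(D)): A:[] B:[] C:[] D:[]
After 3 (send(from=C, to=D, msg='stop')): A:[] B:[] C:[] D:[stop]
After 4 (send(from=D, to=A, msg='err')): A:[err] B:[] C:[] D:[stop]
After 5 (send(from=A, to=C, msg='data')): A:[err] B:[] C:[data] D:[stop]
After 6 (process(A)): A:[] B:[] C:[data] D:[stop]
After 7 (send(from=B, to=D, msg='ack')): A:[] B:[] C:[data] D:[stop,ack]
After 8 (send(from=D, to=A, msg='resp')): A:[resp] B:[] C:[data] D:[stop,ack]
After 9 (send(from=A, to=C, msg='ping')): A:[resp] B:[] C:[data,ping] D:[stop,ack]
After 10 (send(from=B, to=D, msg='req')): A:[resp] B:[] C:[data,ping] D:[stop,ack,req]
After 11 (process(A)): A:[] B:[] C:[data,ping] D:[stop,ack,req]
After 12 (send(from=A, to=D, msg='bye')): A:[] B:[] C:[data,ping] D:[stop,ack,req,bye]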